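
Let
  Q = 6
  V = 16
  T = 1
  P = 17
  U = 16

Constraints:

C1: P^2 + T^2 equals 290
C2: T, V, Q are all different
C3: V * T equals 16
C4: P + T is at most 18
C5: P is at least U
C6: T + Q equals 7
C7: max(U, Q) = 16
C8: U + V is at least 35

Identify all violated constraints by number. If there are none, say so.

Violated: 8.

C1: P^2 + T^2 = 17^2 + 1^2 = 289 + 1 = 290 — OK.
C2: values 1, 16, 6 are pairwise distinct — OK.
C3: V * T = 16 * 1 = 16 — OK.
C4: P + T = 17 + 1 = 18; 18 ≤ 18 — OK.
C5: P = 17, U = 16; 17 ≥ 16 — OK.
C6: T + Q = 1 + 6 = 7 — OK.
C7: max(16, 6) = 16 — OK.
C8: U + V = 16 + 16 = 32; 32 < 35, bound 35 not met — violated.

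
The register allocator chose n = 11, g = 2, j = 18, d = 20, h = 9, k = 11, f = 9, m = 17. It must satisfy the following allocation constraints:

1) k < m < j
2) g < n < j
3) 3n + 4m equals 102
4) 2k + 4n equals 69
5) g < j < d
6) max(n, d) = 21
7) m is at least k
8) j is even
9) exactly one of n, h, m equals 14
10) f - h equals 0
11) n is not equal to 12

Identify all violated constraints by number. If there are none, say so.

1) values 11 < 17 < 18 — holds.
2) values 2 < 11 < 18 — holds.
3) 3n + 4m = 3(11) + 4(17) = 101, not 102 — fails.
4) 2k + 4n = 2(11) + 4(11) = 66, not 69 — fails.
5) values 2 < 18 < 20 — holds.
6) max(11, 20) = 20, not 21 — fails.
7) m = 17, k = 11; 17 ≥ 11 — holds.
8) j = 18 is even — holds.
9) n=11, h=9, m=17; 0 of them equal 14, not exactly one — fails.
10) f - h = 9 - 9 = 0 — holds.
11) n = 11, and 11 ≠ 12 — holds.

The assignment fails constraints 3, 4, 6, 9.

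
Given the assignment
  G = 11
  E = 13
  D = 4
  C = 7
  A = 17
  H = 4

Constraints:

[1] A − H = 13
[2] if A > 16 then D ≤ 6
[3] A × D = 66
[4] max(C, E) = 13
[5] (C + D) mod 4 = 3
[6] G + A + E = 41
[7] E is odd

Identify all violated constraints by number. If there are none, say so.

[1] A − H = 17 − 4 = 13 — OK.
[2] A = 17 > 16, so we need D ≤ 6; D = 4 ≤ 6 — OK.
[3] A × D = 17 × 4 = 68, not 66 — violated.
[4] max(7, 13) = 13 — OK.
[5] C + D = 11; 11 mod 4 = 3 — OK.
[6] G + A + E = 11 + 17 + 13 = 41 — OK.
[7] E = 13 is odd — OK.

No — constraint 3 is not satisfied.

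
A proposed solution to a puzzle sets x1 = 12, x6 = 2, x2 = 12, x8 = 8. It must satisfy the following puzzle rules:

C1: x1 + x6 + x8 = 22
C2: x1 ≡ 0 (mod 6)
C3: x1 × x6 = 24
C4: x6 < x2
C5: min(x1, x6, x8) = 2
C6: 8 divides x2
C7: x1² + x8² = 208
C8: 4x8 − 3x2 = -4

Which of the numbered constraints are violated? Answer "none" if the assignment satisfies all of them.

Violated: 6.

C1: x1 + x6 + x8 = 12 + 2 + 8 = 22 — satisfied.
C2: 12 mod 6 = 0 — satisfied.
C3: x1 × x6 = 12 × 2 = 24 — satisfied.
C4: x6 = 2, x2 = 12; 2 < 12 — satisfied.
C5: min(12, 2, 8) = 2 — satisfied.
C6: 12 = 8×1 + 4, so 8 does not divide 12 — violated.
C7: x1² + x8² = 12² + 8² = 144 + 64 = 208 — satisfied.
C8: 4x8 − 3x2 = 4(8) − 3(12) = -4 — satisfied.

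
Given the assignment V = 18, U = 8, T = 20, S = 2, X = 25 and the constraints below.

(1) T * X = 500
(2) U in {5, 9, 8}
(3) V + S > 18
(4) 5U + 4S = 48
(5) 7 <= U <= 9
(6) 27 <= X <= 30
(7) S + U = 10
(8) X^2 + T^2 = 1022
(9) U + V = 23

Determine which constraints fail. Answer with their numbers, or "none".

The assignment fails constraints 6, 8, and 9.

(1) T * X = 20 * 25 = 500  holds
(2) U = 8 is in {5, 9, 8}  holds
(3) V + S = 18 + 2 = 20; 20 > 18  holds
(4) 5U + 4S = 5(8) + 4(2) = 48  holds
(5) U = 8 lies in [7, 9]  holds
(6) X = 25 is outside [27, 30]  fails
(7) S + U = 2 + 8 = 10  holds
(8) X^2 + T^2 = 25^2 + 20^2 = 625 + 400 = 1025, not 1022  fails
(9) U + V = 8 + 18 = 26, not 23  fails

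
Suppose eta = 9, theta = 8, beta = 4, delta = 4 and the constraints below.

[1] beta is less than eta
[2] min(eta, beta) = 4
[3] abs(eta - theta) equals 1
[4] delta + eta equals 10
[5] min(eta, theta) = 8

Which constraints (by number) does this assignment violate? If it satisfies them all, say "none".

[1] beta = 4, eta = 9; 4 < 9  true
[2] min(9, 4) = 4  true
[3] abs(9 - 8) = 1  true
[4] delta + eta = 4 + 9 = 13, not 10  false
[5] min(9, 8) = 8  true

Violated: 4.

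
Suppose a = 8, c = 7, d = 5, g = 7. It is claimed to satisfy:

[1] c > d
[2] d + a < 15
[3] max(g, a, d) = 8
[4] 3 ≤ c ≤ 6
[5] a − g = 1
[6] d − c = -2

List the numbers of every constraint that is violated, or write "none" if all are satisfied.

The assignment fails constraint 4.

[1] c = 7, d = 5; 7 > 5  ✔
[2] d + a = 5 + 8 = 13; 13 < 15  ✔
[3] max(7, 8, 5) = 8  ✔
[4] c = 7 is outside [3, 6]  ✘
[5] a − g = 8 − 7 = 1  ✔
[6] d − c = 5 − 7 = -2  ✔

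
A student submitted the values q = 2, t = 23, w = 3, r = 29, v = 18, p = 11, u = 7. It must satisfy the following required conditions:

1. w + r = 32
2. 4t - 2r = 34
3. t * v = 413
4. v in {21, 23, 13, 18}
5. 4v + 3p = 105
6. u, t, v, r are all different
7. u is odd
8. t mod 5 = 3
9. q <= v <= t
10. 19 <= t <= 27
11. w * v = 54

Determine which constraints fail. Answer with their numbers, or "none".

Constraint 3 does not hold.

1. w + r = 3 + 29 = 32 — satisfied.
2. 4t - 2r = 4(23) - 2(29) = 34 — satisfied.
3. t * v = 23 * 18 = 414, not 413 — violated.
4. v = 18 is in {21, 23, 13, 18} — satisfied.
5. 4v + 3p = 4(18) + 3(11) = 105 — satisfied.
6. values 7, 23, 18, 29 are pairwise distinct — satisfied.
7. u = 7 is odd — satisfied.
8. 23 mod 5 = 3 — satisfied.
9. values 2 <= 18 <= 23 — satisfied.
10. t = 23 lies in [19, 27] — satisfied.
11. w * v = 3 * 18 = 54 — satisfied.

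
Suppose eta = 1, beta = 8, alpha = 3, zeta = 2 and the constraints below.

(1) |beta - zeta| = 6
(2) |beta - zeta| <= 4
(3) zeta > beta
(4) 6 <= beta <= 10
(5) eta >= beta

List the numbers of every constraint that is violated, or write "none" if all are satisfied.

(1) |8 - 2| = 6  true
(2) |8 - 2| = 6; 6 > 4, exceeds bound 4  false
(3) zeta = 2, beta = 8; 2 ≤ 8 (want >)  false
(4) beta = 8 lies in [6, 10]  true
(5) eta = 1, beta = 8; 1 < 8 (want ≥)  false

Constraints 2, 3, and 5 are violated.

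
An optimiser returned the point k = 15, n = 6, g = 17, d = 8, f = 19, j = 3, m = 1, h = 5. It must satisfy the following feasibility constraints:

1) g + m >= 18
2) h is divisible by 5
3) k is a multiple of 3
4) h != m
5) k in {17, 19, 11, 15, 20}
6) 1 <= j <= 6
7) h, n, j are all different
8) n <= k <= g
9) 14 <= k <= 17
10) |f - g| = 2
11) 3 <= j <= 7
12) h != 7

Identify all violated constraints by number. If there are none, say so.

The assignment satisfies every constraint.

1) g + m = 17 + 1 = 18; 18 ≥ 18 — satisfied.
2) 5 / 5 = 1, so 5 divides 5 — satisfied.
3) 15 / 3 = 5, so 3 divides 15 — satisfied.
4) h = 5, m = 1; distinct — satisfied.
5) k = 15 is in {17, 19, 11, 15, 20} — satisfied.
6) j = 3 lies in [1, 6] — satisfied.
7) values 5, 6, 3 are pairwise distinct — satisfied.
8) values 6 <= 15 <= 17 — satisfied.
9) k = 15 lies in [14, 17] — satisfied.
10) |19 - 17| = 2 — satisfied.
11) j = 3 lies in [3, 7] — satisfied.
12) h = 5, and 5 ≠ 7 — satisfied.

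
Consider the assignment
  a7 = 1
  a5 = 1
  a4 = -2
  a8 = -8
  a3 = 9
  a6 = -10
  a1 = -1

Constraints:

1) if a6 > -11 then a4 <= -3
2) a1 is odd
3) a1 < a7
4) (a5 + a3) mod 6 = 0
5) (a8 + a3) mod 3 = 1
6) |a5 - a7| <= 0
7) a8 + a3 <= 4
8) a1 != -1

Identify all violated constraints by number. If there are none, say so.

Violated: 1, 4, 8.

1) a6 = -10 > -11, so we need a4 ≤ -3; but a4 = -2 > -3  ✗
2) a1 = -1 is odd  ✓
3) a1 = -1, a7 = 1; -1 < 1  ✓
4) a5 + a3 = 10; 10 mod 6 = 4, not 0  ✗
5) a8 + a3 = 1; 1 mod 3 = 1  ✓
6) |1 - 1| = 0; 0 ≤ 0  ✓
7) a8 + a3 = -8 + 9 = 1; 1 ≤ 4  ✓
8) a1 = -1, but -1 is required to differ  ✗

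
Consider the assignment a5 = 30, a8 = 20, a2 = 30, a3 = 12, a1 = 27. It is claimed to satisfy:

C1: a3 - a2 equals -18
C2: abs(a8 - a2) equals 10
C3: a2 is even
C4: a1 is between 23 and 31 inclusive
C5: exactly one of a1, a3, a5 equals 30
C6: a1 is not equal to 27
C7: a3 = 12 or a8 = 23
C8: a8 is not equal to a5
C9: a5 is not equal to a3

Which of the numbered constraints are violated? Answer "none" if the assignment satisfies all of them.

C1: a3 - a2 = 12 - 30 = -18  holds
C2: abs(20 - 30) = 10  holds
C3: a2 = 30 is even  holds
C4: a1 = 27 lies in [23, 31]  holds
C5: a1=27, a3=12, a5=30; 1 of them equals 30  holds
C6: a1 = 27, but 27 is required to differ  fails
C7: a3 = 12 = 12 (first disjunct)  holds
C8: a8 = 20, a5 = 30; distinct  holds
C9: a5 = 30, a3 = 12; distinct  holds

Constraint 6 does not hold.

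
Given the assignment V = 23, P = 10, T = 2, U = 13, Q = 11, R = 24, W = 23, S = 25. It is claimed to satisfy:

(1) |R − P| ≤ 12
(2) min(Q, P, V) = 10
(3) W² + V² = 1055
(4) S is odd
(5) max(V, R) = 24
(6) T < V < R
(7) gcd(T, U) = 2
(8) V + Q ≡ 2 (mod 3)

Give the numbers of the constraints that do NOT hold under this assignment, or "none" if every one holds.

(1) |24 − 10| = 14; 14 > 12, exceeds bound 12 — violated.
(2) min(11, 10, 23) = 10 — satisfied.
(3) W² + V² = 23² + 23² = 529 + 529 = 1058, not 1055 — violated.
(4) S = 25 is odd — satisfied.
(5) max(23, 24) = 24 — satisfied.
(6) values 2 < 23 < 24 — satisfied.
(7) gcd(2, 13) = 1, not 2 — violated.
(8) V + Q = 34; 34 mod 3 = 1, not 2 — violated.

No — constraints 1, 3, 7, and 8 are not satisfied.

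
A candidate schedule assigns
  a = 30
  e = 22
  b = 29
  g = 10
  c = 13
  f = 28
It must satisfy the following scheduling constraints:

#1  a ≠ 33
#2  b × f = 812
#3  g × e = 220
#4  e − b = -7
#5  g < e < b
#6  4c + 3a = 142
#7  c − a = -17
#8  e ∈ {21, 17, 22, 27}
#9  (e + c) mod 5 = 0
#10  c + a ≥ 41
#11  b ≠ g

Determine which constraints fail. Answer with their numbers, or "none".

#1 a = 30, and 30 ≠ 33  true
#2 b × f = 29 × 28 = 812  true
#3 g × e = 10 × 22 = 220  true
#4 e − b = 22 − 29 = -7  true
#5 values 10 < 22 < 29  true
#6 4c + 3a = 4(13) + 3(30) = 142  true
#7 c − a = 13 − 30 = -17  true
#8 e = 22 is in {21, 17, 22, 27}  true
#9 e + c = 35; 35 mod 5 = 0  true
#10 c + a = 13 + 30 = 43; 43 ≥ 41  true
#11 b = 29, g = 10; distinct  true

No violations.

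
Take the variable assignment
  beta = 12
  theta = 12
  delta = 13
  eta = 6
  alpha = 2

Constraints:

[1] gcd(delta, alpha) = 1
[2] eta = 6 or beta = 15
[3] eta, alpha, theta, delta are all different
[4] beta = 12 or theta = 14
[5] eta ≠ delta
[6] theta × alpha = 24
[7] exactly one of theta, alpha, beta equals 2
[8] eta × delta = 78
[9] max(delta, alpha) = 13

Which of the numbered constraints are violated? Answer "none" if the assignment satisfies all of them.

[1] gcd(13, 2) = 1  true
[2] eta = 6 = 6 (first disjunct)  true
[3] values 6, 2, 12, 13 are pairwise distinct  true
[4] beta = 12 = 12 (first disjunct)  true
[5] eta = 6, delta = 13; distinct  true
[6] theta × alpha = 12 × 2 = 24  true
[7] theta=12, alpha=2, beta=12; 1 of them equals 2  true
[8] eta × delta = 6 × 13 = 78  true
[9] max(13, 2) = 13  true

None — every constraint holds.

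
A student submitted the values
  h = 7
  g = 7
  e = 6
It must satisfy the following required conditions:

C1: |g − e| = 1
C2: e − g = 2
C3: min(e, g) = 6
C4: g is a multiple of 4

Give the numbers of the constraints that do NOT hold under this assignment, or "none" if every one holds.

Constraints 2 and 4 are violated.

C1: |7 − 6| = 1  holds
C2: e − g = 6 − 7 = -1, not 2  fails
C3: min(6, 7) = 6  holds
C4: 7 = 4×1 + 3, so 4 does not divide 7  fails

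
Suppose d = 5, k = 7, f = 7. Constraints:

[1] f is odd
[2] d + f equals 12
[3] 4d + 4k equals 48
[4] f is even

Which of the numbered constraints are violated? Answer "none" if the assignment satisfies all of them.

[1] f = 7 is odd  ✓
[2] d + f = 5 + 7 = 12  ✓
[3] 4d + 4k = 4(5) + 4(7) = 48  ✓
[4] f = 7 is odd  ✗

Violated: 4.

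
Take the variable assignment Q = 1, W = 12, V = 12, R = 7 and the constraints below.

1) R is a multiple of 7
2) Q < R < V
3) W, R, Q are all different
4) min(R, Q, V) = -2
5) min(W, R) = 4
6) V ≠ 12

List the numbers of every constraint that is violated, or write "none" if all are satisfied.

1) 7 / 7 = 1, so 7 divides 7  holds
2) values 1 < 7 < 12  holds
3) values 12, 7, 1 are pairwise distinct  holds
4) min(7, 1, 12) = 1, not -2  fails
5) min(12, 7) = 7, not 4  fails
6) V = 12, but 12 is required to differ  fails

Violated: 4, 5, and 6.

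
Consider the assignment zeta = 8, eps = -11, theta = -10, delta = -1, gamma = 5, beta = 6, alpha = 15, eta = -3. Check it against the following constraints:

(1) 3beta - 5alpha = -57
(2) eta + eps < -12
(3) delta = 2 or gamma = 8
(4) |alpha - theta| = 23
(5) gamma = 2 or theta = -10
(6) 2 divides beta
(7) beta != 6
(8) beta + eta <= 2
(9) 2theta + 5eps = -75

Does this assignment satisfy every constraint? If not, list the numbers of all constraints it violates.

(1) 3beta - 5alpha = 3(6) - 5(15) = -57 — holds.
(2) eta + eps = -3 + (-11) = -14; -14 < -12 — holds.
(3) delta = -1 ≠ 2 and gamma = 5 ≠ 8; both disjuncts false — fails.
(4) |15 - (-10)| = 25, not 23 — fails.
(5) gamma = 5 ≠ 2, but theta = -10 = -10 (second disjunct) — holds.
(6) 6 / 2 = 3, so 2 divides 6 — holds.
(7) beta = 6, but 6 is required to differ — fails.
(8) beta + eta = 6 + (-3) = 3; 3 > 2, bound 2 not met — fails.
(9) 2theta + 5eps = 2(-10) + 5(-11) = -75 — holds.

Constraints 3, 4, 7, 8 do not hold.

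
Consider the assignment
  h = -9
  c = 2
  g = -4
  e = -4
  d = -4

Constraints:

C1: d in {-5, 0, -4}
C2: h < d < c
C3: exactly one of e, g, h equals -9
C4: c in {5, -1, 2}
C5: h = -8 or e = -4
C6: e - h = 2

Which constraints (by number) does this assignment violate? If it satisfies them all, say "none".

No — constraint 6 is not satisfied.

C1: d = -4 is in {-5, 0, -4}  OK
C2: values -9 < -4 < 2  OK
C3: e=-4, g=-4, h=-9; 1 of them equals -9  OK
C4: c = 2 is in {5, -1, 2}  OK
C5: h = -9 ≠ -8, but e = -4 = -4 (second disjunct)  OK
C6: e - h = -4 - (-9) = 5, not 2  FAIL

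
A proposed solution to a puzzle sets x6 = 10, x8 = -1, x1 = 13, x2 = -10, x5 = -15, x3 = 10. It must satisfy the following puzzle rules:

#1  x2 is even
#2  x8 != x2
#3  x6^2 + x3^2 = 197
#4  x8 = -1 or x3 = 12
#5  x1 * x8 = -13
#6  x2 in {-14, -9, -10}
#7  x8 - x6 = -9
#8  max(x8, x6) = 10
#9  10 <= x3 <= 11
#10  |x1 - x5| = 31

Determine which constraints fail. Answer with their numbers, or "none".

#1 x2 = -10 is even — holds.
#2 x8 = -1, x2 = -10; distinct — holds.
#3 x6^2 + x3^2 = 10^2 + 10^2 = 100 + 100 = 200, not 197 — fails.
#4 x8 = -1 = -1 (first disjunct) — holds.
#5 x1 * x8 = 13 * (-1) = -13 — holds.
#6 x2 = -10 is in {-14, -9, -10} — holds.
#7 x8 - x6 = -1 - 10 = -11, not -9 — fails.
#8 max(-1, 10) = 10 — holds.
#9 x3 = 10 lies in [10, 11] — holds.
#10 |13 - (-15)| = 28, not 31 — fails.

The assignment fails constraints 3, 7, and 10.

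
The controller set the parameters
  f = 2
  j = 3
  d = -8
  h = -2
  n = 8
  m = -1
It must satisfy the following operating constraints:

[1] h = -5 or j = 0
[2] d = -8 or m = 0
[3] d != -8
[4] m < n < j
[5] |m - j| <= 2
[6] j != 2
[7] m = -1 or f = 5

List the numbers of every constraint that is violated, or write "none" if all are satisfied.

[1] h = -2 ≠ -5 and j = 3 ≠ 0; both disjuncts false  ✗
[2] d = -8 = -8 (first disjunct)  ✓
[3] d = -8, but -8 is required to differ  ✗
[4] values -1, 8, 3; n = 8 is not < j = 3  ✗
[5] |-1 - 3| = 4; 4 > 2, exceeds bound 2  ✗
[6] j = 3, and 3 ≠ 2  ✓
[7] m = -1 = -1 (first disjunct)  ✓

No — constraints 1, 3, 4, 5 are not satisfied.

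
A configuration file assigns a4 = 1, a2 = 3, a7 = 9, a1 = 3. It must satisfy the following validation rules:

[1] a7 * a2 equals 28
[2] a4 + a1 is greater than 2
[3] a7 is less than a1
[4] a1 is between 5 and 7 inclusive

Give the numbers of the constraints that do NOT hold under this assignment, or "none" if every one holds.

The assignment fails constraints 1, 3, and 4.

[1] a7 * a2 = 9 * 3 = 27, not 28 — violated.
[2] a4 + a1 = 1 + 3 = 4; 4 > 2 — OK.
[3] a7 = 9, a1 = 3; 9 ≥ 3 (want <) — violated.
[4] a1 = 3 is outside [5, 7] — violated.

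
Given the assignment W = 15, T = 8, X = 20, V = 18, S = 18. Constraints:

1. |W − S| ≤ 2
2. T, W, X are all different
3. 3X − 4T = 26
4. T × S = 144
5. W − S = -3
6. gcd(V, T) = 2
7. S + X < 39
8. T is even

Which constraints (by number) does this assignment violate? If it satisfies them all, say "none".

The assignment fails constraints 1 and 3.

1. |15 − 18| = 3; 3 > 2, exceeds bound 2 — violated.
2. values 8, 15, 20 are pairwise distinct — OK.
3. 3X − 4T = 3(20) − 4(8) = 28, not 26 — violated.
4. T × S = 8 × 18 = 144 — OK.
5. W − S = 15 − 18 = -3 — OK.
6. gcd(18, 8) = 2 — OK.
7. S + X = 18 + 20 = 38; 38 < 39 — OK.
8. T = 8 is even — OK.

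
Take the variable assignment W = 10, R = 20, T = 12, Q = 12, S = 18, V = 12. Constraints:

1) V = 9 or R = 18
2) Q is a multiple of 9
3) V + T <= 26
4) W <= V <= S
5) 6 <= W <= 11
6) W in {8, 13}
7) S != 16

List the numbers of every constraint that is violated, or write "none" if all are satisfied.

No — constraints 1, 2, and 6 are not satisfied.

1) V = 12 ≠ 9 and R = 20 ≠ 18; both disjuncts false  no
2) 12 = 9*1 + 3, so 9 does not divide 12  no
3) V + T = 12 + 12 = 24; 24 ≤ 26  yes
4) values 10 <= 12 <= 18  yes
5) W = 10 lies in [6, 11]  yes
6) W = 10 is not in {8, 13}  no
7) S = 18, and 18 ≠ 16  yes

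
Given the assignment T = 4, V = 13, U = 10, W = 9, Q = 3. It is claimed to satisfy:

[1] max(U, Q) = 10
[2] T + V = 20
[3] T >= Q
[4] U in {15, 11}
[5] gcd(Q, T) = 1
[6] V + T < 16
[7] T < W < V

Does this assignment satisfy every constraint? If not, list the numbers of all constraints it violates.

[1] max(10, 3) = 10  holds
[2] T + V = 4 + 13 = 17, not 20  fails
[3] T = 4, Q = 3; 4 ≥ 3  holds
[4] U = 10 is not in {15, 11}  fails
[5] gcd(3, 4) = 1  holds
[6] V + T = 13 + 4 = 17; 17 ≥ 16, bound 16 not met  fails
[7] values 4 < 9 < 13  holds

Constraints 2, 4, and 6 are violated.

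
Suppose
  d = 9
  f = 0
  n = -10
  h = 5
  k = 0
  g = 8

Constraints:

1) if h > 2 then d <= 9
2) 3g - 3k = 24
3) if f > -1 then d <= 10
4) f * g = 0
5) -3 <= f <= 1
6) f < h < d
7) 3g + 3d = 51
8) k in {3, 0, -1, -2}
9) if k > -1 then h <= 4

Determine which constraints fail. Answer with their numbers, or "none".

No — constraint 9 is not satisfied.

1) h = 5 > 2, so we need d ≤ 9; d = 9 ≤ 9  ✓
2) 3g - 3k = 3(8) - 3(0) = 24  ✓
3) f = 0 > -1, so we need d ≤ 10; d = 9 ≤ 10  ✓
4) f * g = 0 * 8 = 0  ✓
5) f = 0 lies in [-3, 1]  ✓
6) values 0 < 5 < 9  ✓
7) 3g + 3d = 3(8) + 3(9) = 51  ✓
8) k = 0 is in {3, 0, -1, -2}  ✓
9) k = 0 > -1, so we need h ≤ 4; but h = 5 > 4  ✗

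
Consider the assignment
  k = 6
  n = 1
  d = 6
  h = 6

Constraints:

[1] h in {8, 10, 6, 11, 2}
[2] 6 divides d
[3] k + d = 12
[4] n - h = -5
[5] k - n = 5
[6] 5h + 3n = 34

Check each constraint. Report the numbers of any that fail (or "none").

The assignment fails constraint 6.

[1] h = 6 is in {8, 10, 6, 11, 2} — satisfied.
[2] 6 / 6 = 1, so 6 divides 6 — satisfied.
[3] k + d = 6 + 6 = 12 — satisfied.
[4] n - h = 1 - 6 = -5 — satisfied.
[5] k - n = 6 - 1 = 5 — satisfied.
[6] 5h + 3n = 5(6) + 3(1) = 33, not 34 — violated.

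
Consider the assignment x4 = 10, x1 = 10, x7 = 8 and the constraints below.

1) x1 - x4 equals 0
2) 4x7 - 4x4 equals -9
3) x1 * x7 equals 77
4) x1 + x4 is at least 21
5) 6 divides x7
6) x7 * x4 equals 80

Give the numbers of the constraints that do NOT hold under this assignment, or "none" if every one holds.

1) x1 - x4 = 10 - 10 = 0  OK
2) 4x7 - 4x4 = 4(8) - 4(10) = -8, not -9  FAIL
3) x1 * x7 = 10 * 8 = 80, not 77  FAIL
4) x1 + x4 = 10 + 10 = 20; 20 < 21, bound 21 not met  FAIL
5) 8 = 6*1 + 2, so 6 does not divide 8  FAIL
6) x7 * x4 = 8 * 10 = 80  OK

No — constraints 2, 3, 4, and 5 are not satisfied.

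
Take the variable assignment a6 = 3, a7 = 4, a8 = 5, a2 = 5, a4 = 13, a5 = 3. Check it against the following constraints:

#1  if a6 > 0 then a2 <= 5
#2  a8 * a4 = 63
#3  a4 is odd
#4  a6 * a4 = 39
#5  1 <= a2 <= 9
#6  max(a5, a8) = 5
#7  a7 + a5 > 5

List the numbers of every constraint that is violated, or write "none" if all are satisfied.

Constraint 2 is violated.

#1 a6 = 3 > 0, so we need a2 ≤ 5; a2 = 5 ≤ 5  true
#2 a8 * a4 = 5 * 13 = 65, not 63  false
#3 a4 = 13 is odd  true
#4 a6 * a4 = 3 * 13 = 39  true
#5 a2 = 5 lies in [1, 9]  true
#6 max(3, 5) = 5  true
#7 a7 + a5 = 4 + 3 = 7; 7 > 5  true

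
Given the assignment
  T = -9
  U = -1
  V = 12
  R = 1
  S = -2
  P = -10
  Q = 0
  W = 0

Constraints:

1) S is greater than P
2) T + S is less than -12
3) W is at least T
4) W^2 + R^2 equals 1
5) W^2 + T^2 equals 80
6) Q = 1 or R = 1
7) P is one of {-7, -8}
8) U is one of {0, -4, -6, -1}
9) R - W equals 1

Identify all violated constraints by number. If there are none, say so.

The assignment fails constraints 2, 5, and 7.

1) S = -2, P = -10; -2 > -10 — holds.
2) T + S = -9 + (-2) = -11; -11 ≥ -12, bound -12 not met — fails.
3) W = 0, T = -9; 0 ≥ -9 — holds.
4) W^2 + R^2 = 0^2 + 1^2 = 0 + 1 = 1 — holds.
5) W^2 + T^2 = 0^2 + (-9)^2 = 0 + 81 = 81, not 80 — fails.
6) Q = 0 ≠ 1, but R = 1 = 1 (second disjunct) — holds.
7) P = -10 is not in {-7, -8} — fails.
8) U = -1 is in {0, -4, -6, -1} — holds.
9) R - W = 1 - 0 = 1 — holds.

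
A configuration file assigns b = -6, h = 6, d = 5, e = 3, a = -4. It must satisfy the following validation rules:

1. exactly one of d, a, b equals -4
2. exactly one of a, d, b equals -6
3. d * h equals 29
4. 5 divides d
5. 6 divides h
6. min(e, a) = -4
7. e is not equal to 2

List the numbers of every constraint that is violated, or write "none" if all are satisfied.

Constraint 3 does not hold.

1. d=5, a=-4, b=-6; 1 of them equals -4 — holds.
2. a=-4, d=5, b=-6; 1 of them equals -6 — holds.
3. d * h = 5 * 6 = 30, not 29 — fails.
4. 5 / 5 = 1, so 5 divides 5 — holds.
5. 6 / 6 = 1, so 6 divides 6 — holds.
6. min(3, -4) = -4 — holds.
7. e = 3, and 3 ≠ 2 — holds.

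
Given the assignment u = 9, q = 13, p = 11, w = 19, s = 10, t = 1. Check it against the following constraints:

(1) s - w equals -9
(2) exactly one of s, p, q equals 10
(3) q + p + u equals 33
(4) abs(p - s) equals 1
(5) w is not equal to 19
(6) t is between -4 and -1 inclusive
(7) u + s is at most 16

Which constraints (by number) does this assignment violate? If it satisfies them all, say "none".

(1) s - w = 10 - 19 = -9 — holds.
(2) s=10, p=11, q=13; 1 of them equals 10 — holds.
(3) q + p + u = 13 + 11 + 9 = 33 — holds.
(4) abs(11 - 10) = 1 — holds.
(5) w = 19, but 19 is required to differ — fails.
(6) t = 1 is outside [-4, -1] — fails.
(7) u + s = 9 + 10 = 19; 19 > 16, bound 16 not met — fails.

Constraints 5, 6, 7 do not hold.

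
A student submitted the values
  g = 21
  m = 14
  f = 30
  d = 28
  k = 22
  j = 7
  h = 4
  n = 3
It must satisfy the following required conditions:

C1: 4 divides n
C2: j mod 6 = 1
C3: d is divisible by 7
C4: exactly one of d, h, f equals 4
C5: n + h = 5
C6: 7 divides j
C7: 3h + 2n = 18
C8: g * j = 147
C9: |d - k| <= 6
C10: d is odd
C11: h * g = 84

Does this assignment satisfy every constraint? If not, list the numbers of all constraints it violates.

C1: 3 = 4*0 + 3, so 4 does not divide 3  false
C2: 7 mod 6 = 1  true
C3: 28 / 7 = 4, so 7 divides 28  true
C4: d=28, h=4, f=30; 1 of them equals 4  true
C5: n + h = 3 + 4 = 7, not 5  false
C6: 7 / 7 = 1, so 7 divides 7  true
C7: 3h + 2n = 3(4) + 2(3) = 18  true
C8: g * j = 21 * 7 = 147  true
C9: |28 - 22| = 6; 6 ≤ 6  true
C10: d = 28 is even  false
C11: h * g = 4 * 21 = 84  true

Constraints 1, 5, 10 do not hold.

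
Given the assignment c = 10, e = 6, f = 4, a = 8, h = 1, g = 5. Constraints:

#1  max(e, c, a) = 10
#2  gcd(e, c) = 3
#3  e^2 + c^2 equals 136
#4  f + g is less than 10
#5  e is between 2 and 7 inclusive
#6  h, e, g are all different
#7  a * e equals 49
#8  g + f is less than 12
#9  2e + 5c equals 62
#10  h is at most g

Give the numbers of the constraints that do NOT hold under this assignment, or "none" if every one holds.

#1 max(6, 10, 8) = 10 — OK.
#2 gcd(6, 10) = 2, not 3 — violated.
#3 e^2 + c^2 = 6^2 + 10^2 = 36 + 100 = 136 — OK.
#4 f + g = 4 + 5 = 9; 9 < 10 — OK.
#5 e = 6 lies in [2, 7] — OK.
#6 values 1, 6, 5 are pairwise distinct — OK.
#7 a * e = 8 * 6 = 48, not 49 — violated.
#8 g + f = 5 + 4 = 9; 9 < 12 — OK.
#9 2e + 5c = 2(6) + 5(10) = 62 — OK.
#10 h = 1, g = 5; 1 ≤ 5 — OK.

Constraints 2 and 7 do not hold.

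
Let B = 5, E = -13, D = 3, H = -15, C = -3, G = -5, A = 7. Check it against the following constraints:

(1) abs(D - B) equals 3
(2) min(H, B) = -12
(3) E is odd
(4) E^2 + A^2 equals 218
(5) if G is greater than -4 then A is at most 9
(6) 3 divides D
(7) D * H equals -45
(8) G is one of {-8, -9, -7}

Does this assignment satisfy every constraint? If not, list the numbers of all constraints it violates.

The assignment fails constraints 1, 2, 8.

(1) abs(3 - 5) = 2, not 3  no
(2) min(-15, 5) = -15, not -12  no
(3) E = -13 is odd  yes
(4) E^2 + A^2 = (-13)^2 + 7^2 = 169 + 49 = 218  yes
(5) G = -5, not > -4; antecedent false, conditional vacuously true  yes
(6) 3 / 3 = 1, so 3 divides 3  yes
(7) D * H = 3 * (-15) = -45  yes
(8) G = -5 is not in {-8, -9, -7}  no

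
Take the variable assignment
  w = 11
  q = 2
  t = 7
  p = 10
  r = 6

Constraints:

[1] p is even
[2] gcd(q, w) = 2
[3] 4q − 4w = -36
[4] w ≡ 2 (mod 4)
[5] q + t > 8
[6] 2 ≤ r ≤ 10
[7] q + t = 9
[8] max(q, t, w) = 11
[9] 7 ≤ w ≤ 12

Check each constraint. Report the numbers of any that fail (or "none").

Constraints 2 and 4 do not hold.

[1] p = 10 is even — holds.
[2] gcd(2, 11) = 1, not 2 — fails.
[3] 4q − 4w = 4(2) − 4(11) = -36 — holds.
[4] 11 mod 4 = 3, not 2 — fails.
[5] q + t = 2 + 7 = 9; 9 > 8 — holds.
[6] r = 6 lies in [2, 10] — holds.
[7] q + t = 2 + 7 = 9 — holds.
[8] max(2, 7, 11) = 11 — holds.
[9] w = 11 lies in [7, 12] — holds.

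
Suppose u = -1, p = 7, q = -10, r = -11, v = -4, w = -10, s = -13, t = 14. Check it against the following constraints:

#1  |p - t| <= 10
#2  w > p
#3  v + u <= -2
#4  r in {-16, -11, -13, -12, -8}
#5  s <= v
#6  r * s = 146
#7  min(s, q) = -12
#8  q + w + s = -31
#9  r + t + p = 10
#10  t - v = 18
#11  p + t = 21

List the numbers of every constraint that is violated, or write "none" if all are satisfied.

Constraints 2, 6, 7, 8 do not hold.

#1 |7 - 14| = 7; 7 ≤ 10  ✓
#2 w = -10, p = 7; -10 ≤ 7 (want >)  ✗
#3 v + u = -4 + (-1) = -5; -5 ≤ -2  ✓
#4 r = -11 is in {-16, -11, -13, -12, -8}  ✓
#5 s = -13, v = -4; -13 ≤ -4  ✓
#6 r * s = -11 * (-13) = 143, not 146  ✗
#7 min(-13, -10) = -13, not -12  ✗
#8 q + w + s = -10 + (-10) + (-13) = -33, not -31  ✗
#9 r + t + p = -11 + 14 + 7 = 10  ✓
#10 t - v = 14 - (-4) = 18  ✓
#11 p + t = 7 + 14 = 21  ✓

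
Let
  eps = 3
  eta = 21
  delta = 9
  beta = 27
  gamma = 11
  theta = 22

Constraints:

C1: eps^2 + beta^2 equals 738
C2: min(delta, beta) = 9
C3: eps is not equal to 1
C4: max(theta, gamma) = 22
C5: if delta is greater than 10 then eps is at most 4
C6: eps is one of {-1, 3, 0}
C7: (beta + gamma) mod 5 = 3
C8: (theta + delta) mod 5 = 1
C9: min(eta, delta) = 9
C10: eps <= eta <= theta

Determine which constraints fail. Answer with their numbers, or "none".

C1: eps^2 + beta^2 = 3^2 + 27^2 = 9 + 729 = 738  yes
C2: min(9, 27) = 9  yes
C3: eps = 3, and 3 ≠ 1  yes
C4: max(22, 11) = 22  yes
C5: delta = 9, not > 10; antecedent false, conditional vacuously true  yes
C6: eps = 3 is in {-1, 3, 0}  yes
C7: beta + gamma = 38; 38 mod 5 = 3  yes
C8: theta + delta = 31; 31 mod 5 = 1  yes
C9: min(21, 9) = 9  yes
C10: values 3 <= 21 <= 22  yes

The assignment satisfies every constraint.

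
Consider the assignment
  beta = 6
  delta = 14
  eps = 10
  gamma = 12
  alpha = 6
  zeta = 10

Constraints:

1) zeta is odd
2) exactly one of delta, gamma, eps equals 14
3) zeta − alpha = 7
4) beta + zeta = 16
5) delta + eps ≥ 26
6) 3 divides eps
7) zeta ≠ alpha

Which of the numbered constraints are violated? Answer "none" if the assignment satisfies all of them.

1) zeta = 10 is even — violated.
2) delta=14, gamma=12, eps=10; 1 of them equals 14 — satisfied.
3) zeta − alpha = 10 − 6 = 4, not 7 — violated.
4) beta + zeta = 6 + 10 = 16 — satisfied.
5) delta + eps = 14 + 10 = 24; 24 < 26, bound 26 not met — violated.
6) 10 = 3×3 + 1, so 3 does not divide 10 — violated.
7) zeta = 10, alpha = 6; distinct — satisfied.

Violated: 1, 3, 5, and 6.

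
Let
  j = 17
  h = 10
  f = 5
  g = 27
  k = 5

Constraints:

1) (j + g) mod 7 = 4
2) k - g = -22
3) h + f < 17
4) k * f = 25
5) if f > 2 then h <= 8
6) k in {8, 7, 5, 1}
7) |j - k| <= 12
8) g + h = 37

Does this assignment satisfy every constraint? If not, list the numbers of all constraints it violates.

Constraints 1 and 5 are violated.

1) j + g = 44; 44 mod 7 = 2, not 4  ✘
2) k - g = 5 - 27 = -22  ✔
3) h + f = 10 + 5 = 15; 15 < 17  ✔
4) k * f = 5 * 5 = 25  ✔
5) f = 5 > 2, so we need h ≤ 8; but h = 10 > 8  ✘
6) k = 5 is in {8, 7, 5, 1}  ✔
7) |17 - 5| = 12; 12 ≤ 12  ✔
8) g + h = 27 + 10 = 37  ✔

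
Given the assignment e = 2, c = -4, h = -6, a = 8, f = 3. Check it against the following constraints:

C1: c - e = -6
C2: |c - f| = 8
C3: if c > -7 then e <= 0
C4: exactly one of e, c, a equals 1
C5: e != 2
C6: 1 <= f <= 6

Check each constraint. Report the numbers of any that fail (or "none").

The assignment fails constraints 2, 3, 4, and 5.

C1: c - e = -4 - 2 = -6 — holds.
C2: |-4 - 3| = 7, not 8 — does not hold.
C3: c = -4 > -7, so we need e ≤ 0; but e = 2 > 0 — does not hold.
C4: e=2, c=-4, a=8; 0 of them equal 1, not exactly one — does not hold.
C5: e = 2, but 2 is required to differ — does not hold.
C6: f = 3 lies in [1, 6] — holds.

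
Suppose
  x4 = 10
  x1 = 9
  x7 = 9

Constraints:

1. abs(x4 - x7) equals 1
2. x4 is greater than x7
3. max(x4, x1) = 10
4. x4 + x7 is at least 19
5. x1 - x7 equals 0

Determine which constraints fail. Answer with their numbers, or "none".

The assignment satisfies every constraint.

1. abs(10 - 9) = 1  ✔
2. x4 = 10, x7 = 9; 10 > 9  ✔
3. max(10, 9) = 10  ✔
4. x4 + x7 = 10 + 9 = 19; 19 ≥ 19  ✔
5. x1 - x7 = 9 - 9 = 0  ✔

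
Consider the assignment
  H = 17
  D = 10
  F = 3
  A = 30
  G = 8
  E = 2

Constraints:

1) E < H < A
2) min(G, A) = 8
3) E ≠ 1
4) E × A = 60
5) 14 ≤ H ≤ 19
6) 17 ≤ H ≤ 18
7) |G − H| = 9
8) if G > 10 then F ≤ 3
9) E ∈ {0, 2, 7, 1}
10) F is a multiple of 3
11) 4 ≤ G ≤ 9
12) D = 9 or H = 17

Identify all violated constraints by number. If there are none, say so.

Yes — all constraints hold.

1) values 2 < 17 < 30  true
2) min(8, 30) = 8  true
3) E = 2, and 2 ≠ 1  true
4) E × A = 2 × 30 = 60  true
5) H = 17 lies in [14, 19]  true
6) H = 17 lies in [17, 18]  true
7) |8 − 17| = 9  true
8) G = 8, not > 10; antecedent false, conditional vacuously true  true
9) E = 2 is in {0, 2, 7, 1}  true
10) 3 / 3 = 1, so 3 divides 3  true
11) G = 8 lies in [4, 9]  true
12) D = 10 ≠ 9, but H = 17 = 17 (second disjunct)  true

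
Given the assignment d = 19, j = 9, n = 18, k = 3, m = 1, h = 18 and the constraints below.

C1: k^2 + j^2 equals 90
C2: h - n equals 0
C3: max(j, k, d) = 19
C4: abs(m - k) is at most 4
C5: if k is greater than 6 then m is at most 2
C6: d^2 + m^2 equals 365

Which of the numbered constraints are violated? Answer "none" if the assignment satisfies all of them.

The assignment fails constraint 6.

C1: k^2 + j^2 = 3^2 + 9^2 = 9 + 81 = 90 — OK.
C2: h - n = 18 - 18 = 0 — OK.
C3: max(9, 3, 19) = 19 — OK.
C4: abs(1 - 3) = 2; 2 ≤ 4 — OK.
C5: k = 3, not > 6; antecedent false, conditional vacuously true — OK.
C6: d^2 + m^2 = 19^2 + 1^2 = 361 + 1 = 362, not 365 — violated.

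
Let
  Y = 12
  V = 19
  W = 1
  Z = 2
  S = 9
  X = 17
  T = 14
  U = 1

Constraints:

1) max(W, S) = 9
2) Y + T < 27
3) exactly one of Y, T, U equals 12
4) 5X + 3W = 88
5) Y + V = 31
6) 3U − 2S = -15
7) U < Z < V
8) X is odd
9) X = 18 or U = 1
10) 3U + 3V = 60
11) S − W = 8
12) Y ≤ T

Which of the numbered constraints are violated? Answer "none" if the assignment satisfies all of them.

1) max(1, 9) = 9  ✓
2) Y + T = 12 + 14 = 26; 26 < 27  ✓
3) Y=12, T=14, U=1; 1 of them equals 12  ✓
4) 5X + 3W = 5(17) + 3(1) = 88  ✓
5) Y + V = 12 + 19 = 31  ✓
6) 3U − 2S = 3(1) − 2(9) = -15  ✓
7) values 1 < 2 < 19  ✓
8) X = 17 is odd  ✓
9) X = 17 ≠ 18, but U = 1 = 1 (second disjunct)  ✓
10) 3U + 3V = 3(1) + 3(19) = 60  ✓
11) S − W = 9 − 1 = 8  ✓
12) Y = 12, T = 14; 12 ≤ 14  ✓

No violations.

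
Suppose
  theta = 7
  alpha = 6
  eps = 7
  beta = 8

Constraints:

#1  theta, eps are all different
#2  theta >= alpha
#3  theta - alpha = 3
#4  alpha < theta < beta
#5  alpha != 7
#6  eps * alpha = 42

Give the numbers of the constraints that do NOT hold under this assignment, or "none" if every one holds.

No — constraints 1, 3 are not satisfied.

#1 theta = eps = 7, not all different — does not hold.
#2 theta = 7, alpha = 6; 7 ≥ 6 — holds.
#3 theta - alpha = 7 - 6 = 1, not 3 — does not hold.
#4 values 6 < 7 < 8 — holds.
#5 alpha = 6, and 6 ≠ 7 — holds.
#6 eps * alpha = 7 * 6 = 42 — holds.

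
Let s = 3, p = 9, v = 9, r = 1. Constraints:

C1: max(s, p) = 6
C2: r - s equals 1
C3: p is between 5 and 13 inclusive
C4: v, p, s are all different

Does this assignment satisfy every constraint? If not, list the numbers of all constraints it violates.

Constraints 1, 2, and 4 are violated.

C1: max(3, 9) = 9, not 6 — does not hold.
C2: r - s = 1 - 3 = -2, not 1 — does not hold.
C3: p = 9 lies in [5, 13] — holds.
C4: v = p = 9, not all different — does not hold.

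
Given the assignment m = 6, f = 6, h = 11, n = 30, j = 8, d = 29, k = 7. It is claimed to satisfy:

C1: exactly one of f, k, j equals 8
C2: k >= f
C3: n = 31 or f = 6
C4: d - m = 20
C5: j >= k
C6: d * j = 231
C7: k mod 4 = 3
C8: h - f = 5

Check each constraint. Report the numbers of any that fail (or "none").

Constraints 4 and 6 are violated.

C1: f=6, k=7, j=8; 1 of them equals 8 — OK.
C2: k = 7, f = 6; 7 ≥ 6 — OK.
C3: n = 30 ≠ 31, but f = 6 = 6 (second disjunct) — OK.
C4: d - m = 29 - 6 = 23, not 20 — violated.
C5: j = 8, k = 7; 8 ≥ 7 — OK.
C6: d * j = 29 * 8 = 232, not 231 — violated.
C7: 7 mod 4 = 3 — OK.
C8: h - f = 11 - 6 = 5 — OK.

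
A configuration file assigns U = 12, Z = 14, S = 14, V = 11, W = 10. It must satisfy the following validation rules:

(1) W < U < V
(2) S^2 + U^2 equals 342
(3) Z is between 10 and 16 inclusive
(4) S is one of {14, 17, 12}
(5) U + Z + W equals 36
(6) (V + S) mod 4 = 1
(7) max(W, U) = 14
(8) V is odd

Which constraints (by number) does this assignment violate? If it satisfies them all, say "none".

Violated: 1, 2, and 7.

(1) values 10, 12, 11; U = 12 is not < V = 11 — does not hold.
(2) S^2 + U^2 = 14^2 + 12^2 = 196 + 144 = 340, not 342 — does not hold.
(3) Z = 14 lies in [10, 16] — holds.
(4) S = 14 is in {14, 17, 12} — holds.
(5) U + Z + W = 12 + 14 + 10 = 36 — holds.
(6) V + S = 25; 25 mod 4 = 1 — holds.
(7) max(10, 12) = 12, not 14 — does not hold.
(8) V = 11 is odd — holds.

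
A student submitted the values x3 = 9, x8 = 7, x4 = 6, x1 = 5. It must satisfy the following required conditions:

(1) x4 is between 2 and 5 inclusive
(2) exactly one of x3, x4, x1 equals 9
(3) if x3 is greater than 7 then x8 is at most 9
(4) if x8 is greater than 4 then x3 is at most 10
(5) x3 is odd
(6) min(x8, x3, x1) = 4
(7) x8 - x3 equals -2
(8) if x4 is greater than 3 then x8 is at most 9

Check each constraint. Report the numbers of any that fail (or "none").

No — constraints 1 and 6 are not satisfied.

(1) x4 = 6 is outside [2, 5]  fails
(2) x3=9, x4=6, x1=5; 1 of them equals 9  holds
(3) x3 = 9 > 7, so we need x8 ≤ 9; x8 = 7 ≤ 9  holds
(4) x8 = 7 > 4, so we need x3 ≤ 10; x3 = 9 ≤ 10  holds
(5) x3 = 9 is odd  holds
(6) min(7, 9, 5) = 5, not 4  fails
(7) x8 - x3 = 7 - 9 = -2  holds
(8) x4 = 6 > 3, so we need x8 ≤ 9; x8 = 7 ≤ 9  holds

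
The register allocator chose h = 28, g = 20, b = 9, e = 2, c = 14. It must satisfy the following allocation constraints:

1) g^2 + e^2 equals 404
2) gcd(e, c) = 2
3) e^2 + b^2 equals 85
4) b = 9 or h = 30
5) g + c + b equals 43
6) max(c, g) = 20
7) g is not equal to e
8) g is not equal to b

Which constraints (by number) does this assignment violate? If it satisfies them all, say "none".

The assignment satisfies every constraint.

1) g^2 + e^2 = 20^2 + 2^2 = 400 + 4 = 404 — holds.
2) gcd(2, 14) = 2 — holds.
3) e^2 + b^2 = 2^2 + 9^2 = 4 + 81 = 85 — holds.
4) b = 9 = 9 (first disjunct) — holds.
5) g + c + b = 20 + 14 + 9 = 43 — holds.
6) max(14, 20) = 20 — holds.
7) g = 20, e = 2; distinct — holds.
8) g = 20, b = 9; distinct — holds.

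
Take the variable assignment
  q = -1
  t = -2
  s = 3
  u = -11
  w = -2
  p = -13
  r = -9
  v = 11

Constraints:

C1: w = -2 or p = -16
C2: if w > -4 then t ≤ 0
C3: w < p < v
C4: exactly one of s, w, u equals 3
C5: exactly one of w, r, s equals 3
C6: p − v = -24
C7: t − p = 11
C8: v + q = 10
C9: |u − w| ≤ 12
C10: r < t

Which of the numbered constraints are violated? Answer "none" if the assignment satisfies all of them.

Constraint 3 is violated.

C1: w = -2 = -2 (first disjunct)  ✓
C2: w = -2 > -4, so we need t ≤ 0; t = -2 ≤ 0  ✓
C3: values -2, -13, 11; w = -2 is not < p = -13  ✗
C4: s=3, w=-2, u=-11; 1 of them equals 3  ✓
C5: w=-2, r=-9, s=3; 1 of them equals 3  ✓
C6: p − v = -13 − 11 = -24  ✓
C7: t − p = -2 − (-13) = 11  ✓
C8: v + q = 11 + (-1) = 10  ✓
C9: |-11 − (-2)| = 9; 9 ≤ 12  ✓
C10: r = -9, t = -2; -9 < -2  ✓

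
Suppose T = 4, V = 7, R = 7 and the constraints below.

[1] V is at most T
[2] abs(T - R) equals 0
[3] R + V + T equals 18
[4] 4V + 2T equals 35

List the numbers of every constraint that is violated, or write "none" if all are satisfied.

[1] V = 7, T = 4; 7 > 4 (want ≤) — violated.
[2] abs(4 - 7) = 3, not 0 — violated.
[3] R + V + T = 7 + 7 + 4 = 18 — satisfied.
[4] 4V + 2T = 4(7) + 2(4) = 36, not 35 — violated.

Constraints 1, 2, and 4 are violated.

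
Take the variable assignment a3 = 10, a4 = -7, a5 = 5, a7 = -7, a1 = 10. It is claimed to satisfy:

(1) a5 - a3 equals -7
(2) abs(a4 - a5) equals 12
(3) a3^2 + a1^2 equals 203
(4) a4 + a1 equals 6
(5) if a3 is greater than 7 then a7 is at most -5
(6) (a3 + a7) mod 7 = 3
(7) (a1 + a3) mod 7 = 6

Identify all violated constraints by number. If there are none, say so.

Constraints 1, 3, 4 do not hold.

(1) a5 - a3 = 5 - 10 = -5, not -7  FAIL
(2) abs(-7 - 5) = 12  OK
(3) a3^2 + a1^2 = 10^2 + 10^2 = 100 + 100 = 200, not 203  FAIL
(4) a4 + a1 = -7 + 10 = 3, not 6  FAIL
(5) a3 = 10 > 7, so we need a7 ≤ -5; a7 = -7 ≤ -5  OK
(6) a3 + a7 = 3; 3 mod 7 = 3  OK
(7) a1 + a3 = 20; 20 mod 7 = 6  OK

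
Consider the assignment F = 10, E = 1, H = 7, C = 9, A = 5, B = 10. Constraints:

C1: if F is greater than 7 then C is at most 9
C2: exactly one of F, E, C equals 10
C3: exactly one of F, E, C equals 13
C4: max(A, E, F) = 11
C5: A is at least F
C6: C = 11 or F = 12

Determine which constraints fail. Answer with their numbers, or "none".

C1: F = 10 > 7, so we need C ≤ 9; C = 9 ≤ 9 — holds.
C2: F=10, E=1, C=9; 1 of them equals 10 — holds.
C3: F=10, E=1, C=9; 0 of them equal 13, not exactly one — does not hold.
C4: max(5, 1, 10) = 10, not 11 — does not hold.
C5: A = 5, F = 10; 5 < 10 (want ≥) — does not hold.
C6: C = 9 ≠ 11 and F = 10 ≠ 12; both disjuncts false — does not hold.

Constraints 3, 4, 5, 6 are violated.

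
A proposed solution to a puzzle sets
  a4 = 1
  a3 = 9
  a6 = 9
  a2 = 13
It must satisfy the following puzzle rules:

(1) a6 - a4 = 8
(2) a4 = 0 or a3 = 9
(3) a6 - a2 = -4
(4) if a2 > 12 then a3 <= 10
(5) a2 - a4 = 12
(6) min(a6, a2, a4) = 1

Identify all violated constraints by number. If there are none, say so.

The assignment satisfies every constraint.

(1) a6 - a4 = 9 - 1 = 8 — holds.
(2) a4 = 1 ≠ 0, but a3 = 9 = 9 (second disjunct) — holds.
(3) a6 - a2 = 9 - 13 = -4 — holds.
(4) a2 = 13 > 12, so we need a3 ≤ 10; a3 = 9 ≤ 10 — holds.
(5) a2 - a4 = 13 - 1 = 12 — holds.
(6) min(9, 13, 1) = 1 — holds.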